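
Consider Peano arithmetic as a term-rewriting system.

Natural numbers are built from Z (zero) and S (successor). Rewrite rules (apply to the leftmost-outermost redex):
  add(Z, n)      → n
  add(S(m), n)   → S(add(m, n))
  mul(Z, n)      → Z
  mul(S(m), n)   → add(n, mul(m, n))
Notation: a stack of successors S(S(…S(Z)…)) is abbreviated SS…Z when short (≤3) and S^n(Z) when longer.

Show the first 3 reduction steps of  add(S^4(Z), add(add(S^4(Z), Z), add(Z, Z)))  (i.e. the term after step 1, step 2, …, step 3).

Answer: after 3 steps: S(S(S(add(SZ, add(add(S^4(Z), Z), add(Z, Z))))))

Reduction:
  start: add(S^4(Z), add(add(S^4(Z), Z), add(Z, Z)))
  [1] S(add(SSSZ, add(add(S^4(Z), Z), add(Z, Z))))
  [2] S(S(add(SSZ, add(add(S^4(Z), Z), add(Z, Z)))))
  [3] S(S(S(add(SZ, add(add(S^4(Z), Z), add(Z, Z))))))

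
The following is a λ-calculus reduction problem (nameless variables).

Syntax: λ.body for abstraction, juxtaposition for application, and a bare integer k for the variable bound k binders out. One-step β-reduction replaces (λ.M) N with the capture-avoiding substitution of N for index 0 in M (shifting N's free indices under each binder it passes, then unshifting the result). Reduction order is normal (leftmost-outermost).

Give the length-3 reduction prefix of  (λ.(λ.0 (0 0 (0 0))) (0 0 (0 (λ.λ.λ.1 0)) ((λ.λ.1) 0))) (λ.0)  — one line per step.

  start: (λ.(λ.0 (0 0 (0 0))) (0 0 (0 (λ.λ.λ.1 0)) ((λ.λ.1) 0))) (λ.0)
  [1] (λ.0 (0 0 (0 0))) ((λ.0) (λ.0) ((λ.0) (λ.λ.λ.1 0)) ((λ.λ.1) (λ.0)))
  [2] (λ.0) (λ.0) ((λ.0) (λ.λ.λ.1 0)) ((λ.λ.1) (λ.0)) ((λ.0) (λ.0) ((λ.0) (λ.λ.λ.1 0)) ((λ.λ.1) (λ.0)) ((λ.0) (λ.0) ((λ.0) (λ.λ.λ.1 0)) ((λ.λ.1) (λ.0))) ((λ.0) (λ.0) ((λ.0) (λ.λ.λ.1 0)) ((λ.λ.1) (λ.0)) ((λ.0) (λ.0) ((λ.0) (λ.λ.λ.1 0)) ((λ.λ.1) (λ.0)))))
  [3] (λ.0) ((λ.0) (λ.λ.λ.1 0)) ((λ.λ.1) (λ.0)) ((λ.0) (λ.0) ((λ.0) (λ.λ.λ.1 0)) ((λ.λ.1) (λ.0)) ((λ.0) (λ.0) ((λ.0) (λ.λ.λ.1 0)) ((λ.λ.1) (λ.0))) ((λ.0) (λ.0) ((λ.0) (λ.λ.λ.1 0)) ((λ.λ.1) (λ.0)) ((λ.0) (λ.0) ((λ.0) (λ.λ.λ.1 0)) ((λ.λ.1) (λ.0)))))

Answer: after 3 steps: (λ.0) ((λ.0) (λ.λ.λ.1 0)) ((λ.λ.1) (λ.0)) ((λ.0) (λ.0) ((λ.0) (λ.λ.λ.1 0)) ((λ.λ.1) (λ.0)) ((λ.0) (λ.0) ((λ.0) (λ.λ.λ.1 0)) ((λ.λ.1) (λ.0))) ((λ.0) (λ.0) ((λ.0) (λ.λ.λ.1 0)) ((λ.λ.1) (λ.0)) ((λ.0) (λ.0) ((λ.0) (λ.λ.λ.1 0)) ((λ.λ.1) (λ.0)))))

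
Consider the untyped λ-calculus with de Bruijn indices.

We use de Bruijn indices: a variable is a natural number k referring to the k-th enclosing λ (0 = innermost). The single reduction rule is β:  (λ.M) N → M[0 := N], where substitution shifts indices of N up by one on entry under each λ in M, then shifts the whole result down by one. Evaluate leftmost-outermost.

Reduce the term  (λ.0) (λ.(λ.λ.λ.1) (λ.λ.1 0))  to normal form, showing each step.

  start: (λ.0) (λ.(λ.λ.λ.1) (λ.λ.1 0))
  [1] λ.(λ.λ.λ.1) (λ.λ.1 0)
  [2] λ.λ.λ.1

Answer: normal form = λ.λ.λ.1  (in 2 steps)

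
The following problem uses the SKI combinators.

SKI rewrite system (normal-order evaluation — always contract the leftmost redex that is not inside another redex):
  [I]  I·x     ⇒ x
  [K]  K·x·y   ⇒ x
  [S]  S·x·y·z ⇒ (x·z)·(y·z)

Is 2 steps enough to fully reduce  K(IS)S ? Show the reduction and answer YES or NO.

Answer: YES — reaches normal form S in 2 ≤ 2 steps

Working:
  start: K(IS)S
  [1] IS
  [2] S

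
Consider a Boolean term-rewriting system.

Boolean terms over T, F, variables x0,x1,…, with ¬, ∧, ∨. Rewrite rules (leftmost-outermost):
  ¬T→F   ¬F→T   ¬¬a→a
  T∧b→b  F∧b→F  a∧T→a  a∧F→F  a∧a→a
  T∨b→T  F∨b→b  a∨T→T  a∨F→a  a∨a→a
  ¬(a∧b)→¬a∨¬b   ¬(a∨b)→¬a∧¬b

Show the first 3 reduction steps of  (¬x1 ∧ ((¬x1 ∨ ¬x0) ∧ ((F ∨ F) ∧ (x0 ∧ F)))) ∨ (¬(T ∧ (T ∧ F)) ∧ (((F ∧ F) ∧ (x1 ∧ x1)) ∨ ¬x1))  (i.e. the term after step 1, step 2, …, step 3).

Answer: after 3 steps: (¬x1 ∧ F) ∨ (¬(T ∧ (T ∧ F)) ∧ (((F ∧ F) ∧ (x1 ∧ x1)) ∨ ¬x1))

Derivation:
  start: (¬x1 ∧ ((¬x1 ∨ ¬x0) ∧ ((F ∨ F) ∧ (x0 ∧ F)))) ∨ (¬(T ∧ (T ∧ F)) ∧ (((F ∧ F) ∧ (x1 ∧ x1)) ∨ ¬x1))
  step 1: (¬x1 ∧ ((¬x1 ∨ ¬x0) ∧ (F ∧ (x0 ∧ F)))) ∨ (¬(T ∧ (T ∧ F)) ∧ (((F ∧ F) ∧ (x1 ∧ x1)) ∨ ¬x1))
  step 2: (¬x1 ∧ ((¬x1 ∨ ¬x0) ∧ F)) ∨ (¬(T ∧ (T ∧ F)) ∧ (((F ∧ F) ∧ (x1 ∧ x1)) ∨ ¬x1))
  step 3: (¬x1 ∧ F) ∨ (¬(T ∧ (T ∧ F)) ∧ (((F ∧ F) ∧ (x1 ∧ x1)) ∨ ¬x1))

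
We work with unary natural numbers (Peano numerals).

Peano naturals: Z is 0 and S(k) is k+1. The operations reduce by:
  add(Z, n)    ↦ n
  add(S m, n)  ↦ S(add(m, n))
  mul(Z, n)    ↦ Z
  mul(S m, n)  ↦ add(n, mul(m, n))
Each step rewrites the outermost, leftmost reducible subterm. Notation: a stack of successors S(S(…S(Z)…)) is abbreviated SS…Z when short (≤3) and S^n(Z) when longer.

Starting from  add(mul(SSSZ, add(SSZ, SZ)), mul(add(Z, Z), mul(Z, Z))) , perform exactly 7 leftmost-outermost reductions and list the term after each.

Answer: after 7 steps: S(S(add(add(add(Z, SZ), mul(SSZ, add(SSZ, SZ))), mul(add(Z, Z), mul(Z, Z)))))

Working:
  start: add(mul(SSSZ, add(SSZ, SZ)), mul(add(Z, Z), mul(Z, Z)))
  [1] add(add(add(SSZ, SZ), mul(SSZ, add(SSZ, SZ))), mul(add(Z, Z), mul(Z, Z)))
  [2] add(add(S(add(SZ, SZ)), mul(SSZ, add(SSZ, SZ))), mul(add(Z, Z), mul(Z, Z)))
  [3] add(S(add(add(SZ, SZ), mul(SSZ, add(SSZ, SZ)))), mul(add(Z, Z), mul(Z, Z)))
  [4] S(add(add(add(SZ, SZ), mul(SSZ, add(SSZ, SZ))), mul(add(Z, Z), mul(Z, Z))))
  [5] S(add(add(S(add(Z, SZ)), mul(SSZ, add(SSZ, SZ))), mul(add(Z, Z), mul(Z, Z))))
  [6] S(add(S(add(add(Z, SZ), mul(SSZ, add(SSZ, SZ)))), mul(add(Z, Z), mul(Z, Z))))
  [7] S(S(add(add(add(Z, SZ), mul(SSZ, add(SSZ, SZ))), mul(add(Z, Z), mul(Z, Z)))))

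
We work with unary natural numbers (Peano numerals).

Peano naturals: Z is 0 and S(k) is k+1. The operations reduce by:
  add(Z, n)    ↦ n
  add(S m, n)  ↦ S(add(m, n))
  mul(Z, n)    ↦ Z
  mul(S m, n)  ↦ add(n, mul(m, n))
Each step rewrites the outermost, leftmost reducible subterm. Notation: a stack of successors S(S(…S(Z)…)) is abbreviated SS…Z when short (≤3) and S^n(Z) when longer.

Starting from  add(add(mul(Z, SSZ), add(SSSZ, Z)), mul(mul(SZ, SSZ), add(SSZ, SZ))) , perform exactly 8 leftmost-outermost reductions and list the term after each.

  start: add(add(mul(Z, SSZ), add(SSSZ, Z)), mul(mul(SZ, SSZ), add(SSZ, SZ)))
  [1] add(add(Z, add(SSSZ, Z)), mul(mul(SZ, SSZ), add(SSZ, SZ)))
  [2] add(add(SSSZ, Z), mul(mul(SZ, SSZ), add(SSZ, SZ)))
  [3] add(S(add(SSZ, Z)), mul(mul(SZ, SSZ), add(SSZ, SZ)))
  [4] S(add(add(SSZ, Z), mul(mul(SZ, SSZ), add(SSZ, SZ))))
  [5] S(add(S(add(SZ, Z)), mul(mul(SZ, SSZ), add(SSZ, SZ))))
  [6] S(S(add(add(SZ, Z), mul(mul(SZ, SSZ), add(SSZ, SZ)))))
  [7] S(S(add(S(add(Z, Z)), mul(mul(SZ, SSZ), add(SSZ, SZ)))))
  [8] S(S(S(add(add(Z, Z), mul(mul(SZ, SSZ), add(SSZ, SZ))))))

Answer: after 8 steps: S(S(S(add(add(Z, Z), mul(mul(SZ, SSZ), add(SSZ, SZ))))))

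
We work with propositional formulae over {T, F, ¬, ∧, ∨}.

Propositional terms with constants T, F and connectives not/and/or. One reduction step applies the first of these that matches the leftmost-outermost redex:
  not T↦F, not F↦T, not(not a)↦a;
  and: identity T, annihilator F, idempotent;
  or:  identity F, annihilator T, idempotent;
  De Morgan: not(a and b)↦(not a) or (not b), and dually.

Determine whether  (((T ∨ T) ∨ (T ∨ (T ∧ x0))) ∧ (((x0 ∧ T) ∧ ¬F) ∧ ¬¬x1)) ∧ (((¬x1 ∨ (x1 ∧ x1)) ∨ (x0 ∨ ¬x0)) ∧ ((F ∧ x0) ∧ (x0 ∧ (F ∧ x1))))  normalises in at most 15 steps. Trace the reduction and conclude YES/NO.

  start: (((T ∨ T) ∨ (T ∨ (T ∧ x0))) ∧ (((x0 ∧ T) ∧ ¬F) ∧ ¬¬x1)) ∧ (((¬x1 ∨ (x1 ∧ x1)) ∨ (x0 ∨ ¬x0)) ∧ ((F ∧ x0) ∧ (x0 ∧ (F ∧ x1))))
  →1  ((T ∨ (T ∨ (T ∧ x0))) ∧ (((x0 ∧ T) ∧ ¬F) ∧ ¬¬x1)) ∧ (((¬x1 ∨ (x1 ∧ x1)) ∨ (x0 ∨ ¬x0)) ∧ ((F ∧ x0) ∧ (x0 ∧ (F ∧ x1))))
  →2  (T ∧ (((x0 ∧ T) ∧ ¬F) ∧ ¬¬x1)) ∧ (((¬x1 ∨ (x1 ∧ x1)) ∨ (x0 ∨ ¬x0)) ∧ ((F ∧ x0) ∧ (x0 ∧ (F ∧ x1))))
  →3  (((x0 ∧ T) ∧ ¬F) ∧ ¬¬x1) ∧ (((¬x1 ∨ (x1 ∧ x1)) ∨ (x0 ∨ ¬x0)) ∧ ((F ∧ x0) ∧ (x0 ∧ (F ∧ x1))))
  →4  ((x0 ∧ ¬F) ∧ ¬¬x1) ∧ (((¬x1 ∨ (x1 ∧ x1)) ∨ (x0 ∨ ¬x0)) ∧ ((F ∧ x0) ∧ (x0 ∧ (F ∧ x1))))
  →5  ((x0 ∧ T) ∧ ¬¬x1) ∧ (((¬x1 ∨ (x1 ∧ x1)) ∨ (x0 ∨ ¬x0)) ∧ ((F ∧ x0) ∧ (x0 ∧ (F ∧ x1))))
  →6  (x0 ∧ ¬¬x1) ∧ (((¬x1 ∨ (x1 ∧ x1)) ∨ (x0 ∨ ¬x0)) ∧ ((F ∧ x0) ∧ (x0 ∧ (F ∧ x1))))
  →7  (x0 ∧ x1) ∧ (((¬x1 ∨ (x1 ∧ x1)) ∨ (x0 ∨ ¬x0)) ∧ ((F ∧ x0) ∧ (x0 ∧ (F ∧ x1))))
  →8  (x0 ∧ x1) ∧ (((¬x1 ∨ x1) ∨ (x0 ∨ ¬x0)) ∧ ((F ∧ x0) ∧ (x0 ∧ (F ∧ x1))))
  →9  (x0 ∧ x1) ∧ (((¬x1 ∨ x1) ∨ (x0 ∨ ¬x0)) ∧ (F ∧ (x0 ∧ (F ∧ x1))))
  →10  (x0 ∧ x1) ∧ (((¬x1 ∨ x1) ∨ (x0 ∨ ¬x0)) ∧ F)
  →11  (x0 ∧ x1) ∧ F
  →12  F

Answer: YES — reaches normal form F in 12 ≤ 15 steps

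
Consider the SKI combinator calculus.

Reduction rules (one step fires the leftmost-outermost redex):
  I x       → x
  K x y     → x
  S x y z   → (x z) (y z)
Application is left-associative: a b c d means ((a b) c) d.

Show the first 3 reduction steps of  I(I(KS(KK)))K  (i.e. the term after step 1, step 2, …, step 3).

  start: I(I(KS(KK)))K
  [1] I(KS(KK))K
  [2] KS(KK)K
  [3] SK

Answer: after 3 steps: SK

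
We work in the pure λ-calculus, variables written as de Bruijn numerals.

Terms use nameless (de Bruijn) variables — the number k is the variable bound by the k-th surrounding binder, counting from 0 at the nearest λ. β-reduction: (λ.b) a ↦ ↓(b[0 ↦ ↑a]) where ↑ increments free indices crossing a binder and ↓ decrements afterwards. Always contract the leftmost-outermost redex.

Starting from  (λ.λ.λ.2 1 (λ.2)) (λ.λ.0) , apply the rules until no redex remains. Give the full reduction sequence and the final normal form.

Answer: normal form = λ.λ.λ.2  (in 3 steps)

Reduction:
  start: (λ.λ.λ.2 1 (λ.2)) (λ.λ.0)
  →1  λ.λ.(λ.λ.0) 1 (λ.2)
  →2  λ.λ.(λ.0) (λ.2)
  →3  λ.λ.λ.2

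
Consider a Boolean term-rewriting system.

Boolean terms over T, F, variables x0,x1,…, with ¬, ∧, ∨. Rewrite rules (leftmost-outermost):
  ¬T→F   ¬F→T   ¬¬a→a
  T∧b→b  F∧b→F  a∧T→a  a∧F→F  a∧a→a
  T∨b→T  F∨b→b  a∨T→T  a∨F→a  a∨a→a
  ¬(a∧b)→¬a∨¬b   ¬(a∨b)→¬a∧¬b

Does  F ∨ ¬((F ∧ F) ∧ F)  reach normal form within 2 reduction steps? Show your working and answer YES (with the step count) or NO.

Answer: NO — after 2 steps the term is ¬(F ∧ F) ∨ ¬F, not yet normal

Reduction:
  start: F ∨ ¬((F ∧ F) ∧ F)
  step 1: ¬((F ∧ F) ∧ F)
  step 2: ¬(F ∧ F) ∨ ¬F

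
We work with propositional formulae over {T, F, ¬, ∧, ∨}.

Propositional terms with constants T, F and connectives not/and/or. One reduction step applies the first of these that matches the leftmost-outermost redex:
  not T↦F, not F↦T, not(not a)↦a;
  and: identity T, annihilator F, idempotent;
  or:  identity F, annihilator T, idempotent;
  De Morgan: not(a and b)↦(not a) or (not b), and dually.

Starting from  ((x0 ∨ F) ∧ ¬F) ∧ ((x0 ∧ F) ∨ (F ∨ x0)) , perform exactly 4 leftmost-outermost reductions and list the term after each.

  start: ((x0 ∨ F) ∧ ¬F) ∧ ((x0 ∧ F) ∨ (F ∨ x0))
  →1  (x0 ∧ ¬F) ∧ ((x0 ∧ F) ∨ (F ∨ x0))
  →2  (x0 ∧ T) ∧ ((x0 ∧ F) ∨ (F ∨ x0))
  →3  x0 ∧ ((x0 ∧ F) ∨ (F ∨ x0))
  →4  x0 ∧ (F ∨ (F ∨ x0))

Answer: after 4 steps: x0 ∧ (F ∨ (F ∨ x0))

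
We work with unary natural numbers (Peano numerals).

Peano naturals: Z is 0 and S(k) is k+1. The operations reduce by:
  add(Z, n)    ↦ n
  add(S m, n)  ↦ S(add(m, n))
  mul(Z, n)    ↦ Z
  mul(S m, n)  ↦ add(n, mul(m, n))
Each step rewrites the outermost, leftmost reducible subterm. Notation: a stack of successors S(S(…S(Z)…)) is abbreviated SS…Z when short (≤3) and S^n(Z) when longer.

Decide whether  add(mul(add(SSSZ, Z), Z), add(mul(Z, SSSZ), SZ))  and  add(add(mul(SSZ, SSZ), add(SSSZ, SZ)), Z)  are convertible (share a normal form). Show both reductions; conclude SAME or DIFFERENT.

Answer: DIFFERENT — A ⇓ SZ, B ⇓ S^8(Z)

Reduction:
Term A:
  start: add(mul(add(SSSZ, Z), Z), add(mul(Z, SSSZ), SZ))
  →1  add(mul(S(add(SSZ, Z)), Z), add(mul(Z, SSSZ), SZ))
  →2  add(add(Z, mul(add(SSZ, Z), Z)), add(mul(Z, SSSZ), SZ))
  →3  add(mul(add(SSZ, Z), Z), add(mul(Z, SSSZ), SZ))
  →4  add(mul(S(add(SZ, Z)), Z), add(mul(Z, SSSZ), SZ))
  →5  add(add(Z, mul(add(SZ, Z), Z)), add(mul(Z, SSSZ), SZ))
  →6  add(mul(add(SZ, Z), Z), add(mul(Z, SSSZ), SZ))
  →7  add(mul(S(add(Z, Z)), Z), add(mul(Z, SSSZ), SZ))
  →8  add(add(Z, mul(add(Z, Z), Z)), add(mul(Z, SSSZ), SZ))
  →9  add(mul(add(Z, Z), Z), add(mul(Z, SSSZ), SZ))
  →10  add(mul(Z, Z), add(mul(Z, SSSZ), SZ))
  →11  add(Z, add(mul(Z, SSSZ), SZ))
  →12  add(mul(Z, SSSZ), SZ)
  →13  add(Z, SZ)
  →14  SZ

Term B:
  start: add(add(mul(SSZ, SSZ), add(SSSZ, SZ)), Z)
  →1  add(add(add(SSZ, mul(SZ, SSZ)), add(SSSZ, SZ)), Z)
  →2  add(add(S(add(SZ, mul(SZ, SSZ))), add(SSSZ, SZ)), Z)
  →3  add(S(add(add(SZ, mul(SZ, SSZ)), add(SSSZ, SZ))), Z)
  →4  S(add(add(add(SZ, mul(SZ, SSZ)), add(SSSZ, SZ)), Z))
  →5  S(add(add(S(add(Z, mul(SZ, SSZ))), add(SSSZ, SZ)), Z))
  →6  S(add(S(add(add(Z, mul(SZ, SSZ)), add(SSSZ, SZ))), Z))
  →7  S(S(add(add(add(Z, mul(SZ, SSZ)), add(SSSZ, SZ)), Z)))
  →8  S(S(add(add(mul(SZ, SSZ), add(SSSZ, SZ)), Z)))
  →9  S(S(add(add(add(SSZ, mul(Z, SSZ)), add(SSSZ, SZ)), Z)))
  →10  S(S(add(add(S(add(SZ, mul(Z, SSZ))), add(SSSZ, SZ)), Z)))
  →11  S(S(add(S(add(add(SZ, mul(Z, SSZ)), add(SSSZ, SZ))), Z)))
  →12  S(S(S(add(add(add(SZ, mul(Z, SSZ)), add(SSSZ, SZ)), Z))))
  →13  S(S(S(add(add(S(add(Z, mul(Z, SSZ))), add(SSSZ, SZ)), Z))))
  →14  S(S(S(add(S(add(add(Z, mul(Z, SSZ)), add(SSSZ, SZ))), Z))))
  →15  S(S(S(S(add(add(add(Z, mul(Z, SSZ)), add(SSSZ, SZ)), Z)))))
  →16  S(S(S(S(add(add(mul(Z, SSZ), add(SSSZ, SZ)), Z)))))
  →17  S(S(S(S(add(add(Z, add(SSSZ, SZ)), Z)))))
  →18  S(S(S(S(add(add(SSSZ, SZ), Z)))))
  →19  S(S(S(S(add(S(add(SSZ, SZ)), Z)))))
  →20  S(S(S(S(S(add(add(SSZ, SZ), Z))))))
  →21  S(S(S(S(S(add(S(add(SZ, SZ)), Z))))))
  →22  S(S(S(S(S(S(add(add(SZ, SZ), Z)))))))
  →23  S(S(S(S(S(S(add(S(add(Z, SZ)), Z)))))))
  →24  S(S(S(S(S(S(S(add(add(Z, SZ), Z))))))))
  →25  S(S(S(S(S(S(S(add(SZ, Z))))))))
  →26  S(S(S(S(S(S(S(S(add(Z, Z)))))))))
  →27  S^8(Z)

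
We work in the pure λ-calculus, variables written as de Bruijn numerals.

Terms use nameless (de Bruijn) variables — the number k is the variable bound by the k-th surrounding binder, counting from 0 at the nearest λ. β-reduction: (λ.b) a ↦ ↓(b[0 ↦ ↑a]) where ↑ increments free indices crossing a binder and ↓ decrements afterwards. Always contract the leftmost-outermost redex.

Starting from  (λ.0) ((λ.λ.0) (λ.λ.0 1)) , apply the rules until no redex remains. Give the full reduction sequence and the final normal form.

Answer: normal form = λ.0  (in 2 steps)

Working:
  start: (λ.0) ((λ.λ.0) (λ.λ.0 1))
  →1  (λ.λ.0) (λ.λ.0 1)
  →2  λ.0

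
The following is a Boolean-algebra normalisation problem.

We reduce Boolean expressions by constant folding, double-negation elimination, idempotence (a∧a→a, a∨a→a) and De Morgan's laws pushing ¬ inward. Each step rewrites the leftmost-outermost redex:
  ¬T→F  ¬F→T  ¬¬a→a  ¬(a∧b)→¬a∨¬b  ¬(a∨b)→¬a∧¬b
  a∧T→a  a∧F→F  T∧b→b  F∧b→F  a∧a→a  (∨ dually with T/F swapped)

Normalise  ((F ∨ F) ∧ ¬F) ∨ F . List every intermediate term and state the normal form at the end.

  start: ((F ∨ F) ∧ ¬F) ∨ F
  →1  (F ∨ F) ∧ ¬F
  →2  F ∧ ¬F
  →3  F

Answer: normal form = F  (in 3 steps)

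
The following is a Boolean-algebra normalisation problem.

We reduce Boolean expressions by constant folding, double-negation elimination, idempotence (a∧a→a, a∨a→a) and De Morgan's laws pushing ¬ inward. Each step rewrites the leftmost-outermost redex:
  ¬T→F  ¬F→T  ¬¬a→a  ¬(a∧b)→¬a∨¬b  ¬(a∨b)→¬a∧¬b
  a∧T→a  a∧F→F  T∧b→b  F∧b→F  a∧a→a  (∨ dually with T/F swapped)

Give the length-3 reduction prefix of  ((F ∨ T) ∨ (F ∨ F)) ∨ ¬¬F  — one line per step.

Answer: after 3 steps: T

Working:
  start: ((F ∨ T) ∨ (F ∨ F)) ∨ ¬¬F
  step 1: (T ∨ (F ∨ F)) ∨ ¬¬F
  step 2: T ∨ ¬¬F
  step 3: T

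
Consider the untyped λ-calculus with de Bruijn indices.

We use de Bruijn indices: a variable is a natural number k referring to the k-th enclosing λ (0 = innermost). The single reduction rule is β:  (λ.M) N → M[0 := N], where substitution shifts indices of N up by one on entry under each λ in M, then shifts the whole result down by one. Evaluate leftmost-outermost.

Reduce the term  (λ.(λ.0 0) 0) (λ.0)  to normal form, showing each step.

Answer: normal form = λ.0  (in 3 steps)

Reduction:
  start: (λ.(λ.0 0) 0) (λ.0)
  step 1: (λ.0 0) (λ.0)
  step 2: (λ.0) (λ.0)
  step 3: λ.0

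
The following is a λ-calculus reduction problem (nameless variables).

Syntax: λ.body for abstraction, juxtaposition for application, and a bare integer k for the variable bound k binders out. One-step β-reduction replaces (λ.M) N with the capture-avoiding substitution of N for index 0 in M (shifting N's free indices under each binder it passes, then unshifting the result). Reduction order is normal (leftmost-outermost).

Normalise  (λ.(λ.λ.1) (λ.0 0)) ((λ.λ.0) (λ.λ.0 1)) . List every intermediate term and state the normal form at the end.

Answer: normal form = λ.λ.0 0  (in 2 steps)

Working:
  start: (λ.(λ.λ.1) (λ.0 0)) ((λ.λ.0) (λ.λ.0 1))
  step 1: (λ.λ.1) (λ.0 0)
  step 2: λ.λ.0 0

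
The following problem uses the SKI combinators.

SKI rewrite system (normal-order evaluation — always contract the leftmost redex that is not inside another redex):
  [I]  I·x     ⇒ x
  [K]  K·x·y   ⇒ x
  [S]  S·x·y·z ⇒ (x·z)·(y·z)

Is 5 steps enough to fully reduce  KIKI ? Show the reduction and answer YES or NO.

  start: KIKI
  [1] II
  [2] I

Answer: YES — reaches normal form I in 2 ≤ 5 steps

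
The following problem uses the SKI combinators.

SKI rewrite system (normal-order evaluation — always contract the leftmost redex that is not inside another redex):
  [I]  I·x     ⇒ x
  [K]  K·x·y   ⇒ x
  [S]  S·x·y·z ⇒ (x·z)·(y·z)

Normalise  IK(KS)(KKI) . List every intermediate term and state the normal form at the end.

Answer: normal form = KS  (in 2 steps)

Working:
  start: IK(KS)(KKI)
  →1  K(KS)(KKI)
  →2  KS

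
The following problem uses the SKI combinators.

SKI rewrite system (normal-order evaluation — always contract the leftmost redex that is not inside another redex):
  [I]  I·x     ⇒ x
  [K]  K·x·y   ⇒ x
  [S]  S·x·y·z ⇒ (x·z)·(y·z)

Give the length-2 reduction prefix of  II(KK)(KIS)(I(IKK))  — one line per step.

  start: II(KK)(KIS)(I(IKK))
  [1] I(KK)(KIS)(I(IKK))
  [2] KK(KIS)(I(IKK))

Answer: after 2 steps: KK(KIS)(I(IKK))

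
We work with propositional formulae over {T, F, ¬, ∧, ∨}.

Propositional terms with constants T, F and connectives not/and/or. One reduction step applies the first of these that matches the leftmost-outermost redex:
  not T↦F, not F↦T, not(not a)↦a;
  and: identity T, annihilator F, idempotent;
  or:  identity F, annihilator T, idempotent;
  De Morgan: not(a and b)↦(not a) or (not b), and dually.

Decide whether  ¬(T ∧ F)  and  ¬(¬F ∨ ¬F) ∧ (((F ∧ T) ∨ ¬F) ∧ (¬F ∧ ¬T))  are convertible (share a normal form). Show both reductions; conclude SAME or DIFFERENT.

Term A:
  start: ¬(T ∧ F)
  step 1: ¬T ∨ ¬F
  step 2: F ∨ ¬F
  step 3: ¬F
  step 4: T

Term B:
  start: ¬(¬F ∨ ¬F) ∧ (((F ∧ T) ∨ ¬F) ∧ (¬F ∧ ¬T))
  step 1: (¬¬F ∧ ¬¬F) ∧ (((F ∧ T) ∨ ¬F) ∧ (¬F ∧ ¬T))
  step 2: ¬¬F ∧ (((F ∧ T) ∨ ¬F) ∧ (¬F ∧ ¬T))
  step 3: F ∧ (((F ∧ T) ∨ ¬F) ∧ (¬F ∧ ¬T))
  step 4: F

Answer: DIFFERENT — A ⇓ T, B ⇓ F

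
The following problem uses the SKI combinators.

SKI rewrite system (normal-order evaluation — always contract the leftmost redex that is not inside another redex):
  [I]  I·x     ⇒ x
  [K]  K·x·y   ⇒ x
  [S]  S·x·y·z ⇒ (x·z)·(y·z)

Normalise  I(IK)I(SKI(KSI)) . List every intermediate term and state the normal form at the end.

Answer: normal form = I  (in 3 steps)

Working:
  start: I(IK)I(SKI(KSI))
  [1] IKI(SKI(KSI))
  [2] KI(SKI(KSI))
  [3] I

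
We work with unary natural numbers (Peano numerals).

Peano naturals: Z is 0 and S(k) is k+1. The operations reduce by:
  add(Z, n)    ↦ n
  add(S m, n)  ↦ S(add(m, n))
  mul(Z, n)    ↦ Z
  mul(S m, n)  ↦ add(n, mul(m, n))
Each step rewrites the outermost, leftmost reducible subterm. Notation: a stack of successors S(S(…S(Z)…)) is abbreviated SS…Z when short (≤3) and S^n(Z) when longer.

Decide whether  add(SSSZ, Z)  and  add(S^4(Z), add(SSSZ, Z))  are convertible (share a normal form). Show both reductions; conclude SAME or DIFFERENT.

Answer: DIFFERENT — A ⇓ SSSZ, B ⇓ S^7(Z)

Working:
Term A:
  start: add(SSSZ, Z)
  step 1: S(add(SSZ, Z))
  step 2: S(S(add(SZ, Z)))
  step 3: S(S(S(add(Z, Z))))
  step 4: SSSZ

Term B:
  start: add(S^4(Z), add(SSSZ, Z))
  step 1: S(add(SSSZ, add(SSSZ, Z)))
  step 2: S(S(add(SSZ, add(SSSZ, Z))))
  step 3: S(S(S(add(SZ, add(SSSZ, Z)))))
  step 4: S(S(S(S(add(Z, add(SSSZ, Z))))))
  step 5: S(S(S(S(add(SSSZ, Z)))))
  step 6: S(S(S(S(S(add(SSZ, Z))))))
  step 7: S(S(S(S(S(S(add(SZ, Z)))))))
  step 8: S(S(S(S(S(S(S(add(Z, Z))))))))
  step 9: S^7(Z)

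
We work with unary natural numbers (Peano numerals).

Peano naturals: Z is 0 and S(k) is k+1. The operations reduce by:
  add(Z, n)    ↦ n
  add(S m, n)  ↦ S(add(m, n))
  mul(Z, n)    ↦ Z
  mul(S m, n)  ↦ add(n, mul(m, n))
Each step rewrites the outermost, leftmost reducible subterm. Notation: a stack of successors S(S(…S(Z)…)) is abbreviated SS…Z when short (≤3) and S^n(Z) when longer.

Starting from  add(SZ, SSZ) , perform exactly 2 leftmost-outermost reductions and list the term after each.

  start: add(SZ, SSZ)
  →1  S(add(Z, SSZ))
  →2  SSSZ

Answer: after 2 steps: SSSZ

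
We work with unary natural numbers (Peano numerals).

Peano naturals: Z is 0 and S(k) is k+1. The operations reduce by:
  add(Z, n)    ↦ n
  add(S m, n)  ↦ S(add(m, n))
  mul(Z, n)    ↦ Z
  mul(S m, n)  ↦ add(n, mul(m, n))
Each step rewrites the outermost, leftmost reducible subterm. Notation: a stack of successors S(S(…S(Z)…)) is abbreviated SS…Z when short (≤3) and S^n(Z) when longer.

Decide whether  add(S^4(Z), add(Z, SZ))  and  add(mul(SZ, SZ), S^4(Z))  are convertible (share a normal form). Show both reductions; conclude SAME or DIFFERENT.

Term A:
  start: add(S^4(Z), add(Z, SZ))
  →1  S(add(SSSZ, add(Z, SZ)))
  →2  S(S(add(SSZ, add(Z, SZ))))
  →3  S(S(S(add(SZ, add(Z, SZ)))))
  →4  S(S(S(S(add(Z, add(Z, SZ))))))
  →5  S(S(S(S(add(Z, SZ)))))
  →6  S^5(Z)

Term B:
  start: add(mul(SZ, SZ), S^4(Z))
  →1  add(add(SZ, mul(Z, SZ)), S^4(Z))
  →2  add(S(add(Z, mul(Z, SZ))), S^4(Z))
  →3  S(add(add(Z, mul(Z, SZ)), S^4(Z)))
  →4  S(add(mul(Z, SZ), S^4(Z)))
  →5  S(add(Z, S^4(Z)))
  →6  S^5(Z)

Answer: SAME — A ⇓ S^5(Z), B ⇓ S^5(Z)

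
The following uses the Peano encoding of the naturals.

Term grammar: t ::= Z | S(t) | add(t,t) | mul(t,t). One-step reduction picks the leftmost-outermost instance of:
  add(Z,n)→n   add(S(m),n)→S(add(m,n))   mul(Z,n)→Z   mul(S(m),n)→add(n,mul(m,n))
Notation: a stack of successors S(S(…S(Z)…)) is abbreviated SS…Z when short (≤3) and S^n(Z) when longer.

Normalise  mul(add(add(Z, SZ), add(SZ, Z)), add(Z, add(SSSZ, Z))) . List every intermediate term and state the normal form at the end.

  start: mul(add(add(Z, SZ), add(SZ, Z)), add(Z, add(SSSZ, Z)))
  →1  mul(add(SZ, add(SZ, Z)), add(Z, add(SSSZ, Z)))
  →2  mul(S(add(Z, add(SZ, Z))), add(Z, add(SSSZ, Z)))
  →3  add(add(Z, add(SSSZ, Z)), mul(add(Z, add(SZ, Z)), add(Z, add(SSSZ, Z))))
  →4  add(add(SSSZ, Z), mul(add(Z, add(SZ, Z)), add(Z, add(SSSZ, Z))))
  →5  add(S(add(SSZ, Z)), mul(add(Z, add(SZ, Z)), add(Z, add(SSSZ, Z))))
  →6  S(add(add(SSZ, Z), mul(add(Z, add(SZ, Z)), add(Z, add(SSSZ, Z)))))
  →7  S(add(S(add(SZ, Z)), mul(add(Z, add(SZ, Z)), add(Z, add(SSSZ, Z)))))
  →8  S(S(add(add(SZ, Z), mul(add(Z, add(SZ, Z)), add(Z, add(SSSZ, Z))))))
  →9  S(S(add(S(add(Z, Z)), mul(add(Z, add(SZ, Z)), add(Z, add(SSSZ, Z))))))
  →10  S(S(S(add(add(Z, Z), mul(add(Z, add(SZ, Z)), add(Z, add(SSSZ, Z)))))))
  →11  S(S(S(add(Z, mul(add(Z, add(SZ, Z)), add(Z, add(SSSZ, Z)))))))
  →12  S(S(S(mul(add(Z, add(SZ, Z)), add(Z, add(SSSZ, Z))))))
  →13  S(S(S(mul(add(SZ, Z), add(Z, add(SSSZ, Z))))))
  →14  S(S(S(mul(S(add(Z, Z)), add(Z, add(SSSZ, Z))))))
  →15  S(S(S(add(add(Z, add(SSSZ, Z)), mul(add(Z, Z), add(Z, add(SSSZ, Z)))))))
  →16  S(S(S(add(add(SSSZ, Z), mul(add(Z, Z), add(Z, add(SSSZ, Z)))))))
  →17  S(S(S(add(S(add(SSZ, Z)), mul(add(Z, Z), add(Z, add(SSSZ, Z)))))))
  →18  S(S(S(S(add(add(SSZ, Z), mul(add(Z, Z), add(Z, add(SSSZ, Z))))))))
  →19  S(S(S(S(add(S(add(SZ, Z)), mul(add(Z, Z), add(Z, add(SSSZ, Z))))))))
  →20  S(S(S(S(S(add(add(SZ, Z), mul(add(Z, Z), add(Z, add(SSSZ, Z)))))))))
  →21  S(S(S(S(S(add(S(add(Z, Z)), mul(add(Z, Z), add(Z, add(SSSZ, Z)))))))))
  →22  S(S(S(S(S(S(add(add(Z, Z), mul(add(Z, Z), add(Z, add(SSSZ, Z))))))))))
  →23  S(S(S(S(S(S(add(Z, mul(add(Z, Z), add(Z, add(SSSZ, Z))))))))))
  →24  S(S(S(S(S(S(mul(add(Z, Z), add(Z, add(SSSZ, Z)))))))))
  →25  S(S(S(S(S(S(mul(Z, add(Z, add(SSSZ, Z)))))))))
  →26  S^6(Z)

Answer: normal form = S^6(Z)  (in 26 steps)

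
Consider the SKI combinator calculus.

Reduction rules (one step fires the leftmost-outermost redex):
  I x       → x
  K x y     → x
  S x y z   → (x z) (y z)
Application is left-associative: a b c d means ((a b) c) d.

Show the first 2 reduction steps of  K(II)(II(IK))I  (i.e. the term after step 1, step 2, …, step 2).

Answer: after 2 steps: II

Working:
  start: K(II)(II(IK))I
  →1  III
  →2  II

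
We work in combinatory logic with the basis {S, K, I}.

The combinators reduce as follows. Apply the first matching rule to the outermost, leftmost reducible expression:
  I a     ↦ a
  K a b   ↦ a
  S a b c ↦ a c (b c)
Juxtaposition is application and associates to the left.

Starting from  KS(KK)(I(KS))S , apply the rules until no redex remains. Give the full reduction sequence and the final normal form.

Answer: normal form = S(KS)S  (in 2 steps)

Reduction:
  start: KS(KK)(I(KS))S
  →1  S(I(KS))S
  →2  S(KS)S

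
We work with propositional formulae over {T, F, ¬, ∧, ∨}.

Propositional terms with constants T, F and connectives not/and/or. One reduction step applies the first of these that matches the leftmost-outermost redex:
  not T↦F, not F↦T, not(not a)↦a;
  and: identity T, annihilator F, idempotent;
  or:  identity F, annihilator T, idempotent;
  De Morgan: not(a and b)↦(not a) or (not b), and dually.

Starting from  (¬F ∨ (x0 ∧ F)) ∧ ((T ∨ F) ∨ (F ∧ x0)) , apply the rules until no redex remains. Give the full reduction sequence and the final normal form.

  start: (¬F ∨ (x0 ∧ F)) ∧ ((T ∨ F) ∨ (F ∧ x0))
  [1] (T ∨ (x0 ∧ F)) ∧ ((T ∨ F) ∨ (F ∧ x0))
  [2] T ∧ ((T ∨ F) ∨ (F ∧ x0))
  [3] (T ∨ F) ∨ (F ∧ x0)
  [4] T ∨ (F ∧ x0)
  [5] T

Answer: normal form = T  (in 5 steps)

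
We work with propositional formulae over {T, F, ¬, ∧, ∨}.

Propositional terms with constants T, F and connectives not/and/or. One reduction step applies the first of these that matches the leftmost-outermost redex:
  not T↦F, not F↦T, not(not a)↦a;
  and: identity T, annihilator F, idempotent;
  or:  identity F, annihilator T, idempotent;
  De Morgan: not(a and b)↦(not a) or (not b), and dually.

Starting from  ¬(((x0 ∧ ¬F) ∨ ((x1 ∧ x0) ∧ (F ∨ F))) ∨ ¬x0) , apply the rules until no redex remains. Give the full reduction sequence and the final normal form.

  start: ¬(((x0 ∧ ¬F) ∨ ((x1 ∧ x0) ∧ (F ∨ F))) ∨ ¬x0)
  step 1: ¬((x0 ∧ ¬F) ∨ ((x1 ∧ x0) ∧ (F ∨ F))) ∧ ¬¬x0
  step 2: (¬(x0 ∧ ¬F) ∧ ¬((x1 ∧ x0) ∧ (F ∨ F))) ∧ ¬¬x0
  step 3: ((¬x0 ∨ ¬¬F) ∧ ¬((x1 ∧ x0) ∧ (F ∨ F))) ∧ ¬¬x0
  step 4: ((¬x0 ∨ F) ∧ ¬((x1 ∧ x0) ∧ (F ∨ F))) ∧ ¬¬x0
  step 5: (¬x0 ∧ ¬((x1 ∧ x0) ∧ (F ∨ F))) ∧ ¬¬x0
  step 6: (¬x0 ∧ (¬(x1 ∧ x0) ∨ ¬(F ∨ F))) ∧ ¬¬x0
  step 7: (¬x0 ∧ ((¬x1 ∨ ¬x0) ∨ ¬(F ∨ F))) ∧ ¬¬x0
  step 8: (¬x0 ∧ ((¬x1 ∨ ¬x0) ∨ (¬F ∧ ¬F))) ∧ ¬¬x0
  step 9: (¬x0 ∧ ((¬x1 ∨ ¬x0) ∨ ¬F)) ∧ ¬¬x0
  step 10: (¬x0 ∧ ((¬x1 ∨ ¬x0) ∨ T)) ∧ ¬¬x0
  step 11: (¬x0 ∧ T) ∧ ¬¬x0
  step 12: ¬x0 ∧ ¬¬x0
  step 13: ¬x0 ∧ x0

Answer: normal form = ¬x0 ∧ x0  (in 13 steps)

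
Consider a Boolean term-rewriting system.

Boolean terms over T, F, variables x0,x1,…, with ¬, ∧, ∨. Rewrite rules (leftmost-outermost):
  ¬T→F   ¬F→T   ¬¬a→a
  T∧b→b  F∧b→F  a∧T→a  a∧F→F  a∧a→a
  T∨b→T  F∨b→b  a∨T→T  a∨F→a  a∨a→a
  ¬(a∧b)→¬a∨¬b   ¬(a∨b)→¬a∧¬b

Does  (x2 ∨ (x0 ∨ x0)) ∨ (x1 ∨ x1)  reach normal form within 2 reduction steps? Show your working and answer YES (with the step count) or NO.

Answer: YES — reaches normal form (x2 ∨ x0) ∨ x1 in 2 ≤ 2 steps

Derivation:
  start: (x2 ∨ (x0 ∨ x0)) ∨ (x1 ∨ x1)
  step 1: (x2 ∨ x0) ∨ (x1 ∨ x1)
  step 2: (x2 ∨ x0) ∨ x1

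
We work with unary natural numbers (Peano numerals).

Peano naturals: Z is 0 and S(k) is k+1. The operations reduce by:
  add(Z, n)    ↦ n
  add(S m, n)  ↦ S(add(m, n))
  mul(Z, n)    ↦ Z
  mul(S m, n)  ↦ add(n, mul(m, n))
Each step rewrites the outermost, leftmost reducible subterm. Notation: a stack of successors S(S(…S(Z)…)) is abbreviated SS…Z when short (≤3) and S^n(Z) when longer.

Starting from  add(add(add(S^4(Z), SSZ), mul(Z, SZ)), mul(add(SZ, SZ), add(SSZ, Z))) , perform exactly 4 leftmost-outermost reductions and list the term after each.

Answer: after 4 steps: S(add(add(S(add(SSZ, SSZ)), mul(Z, SZ)), mul(add(SZ, SZ), add(SSZ, Z))))

Working:
  start: add(add(add(S^4(Z), SSZ), mul(Z, SZ)), mul(add(SZ, SZ), add(SSZ, Z)))
  step 1: add(add(S(add(SSSZ, SSZ)), mul(Z, SZ)), mul(add(SZ, SZ), add(SSZ, Z)))
  step 2: add(S(add(add(SSSZ, SSZ), mul(Z, SZ))), mul(add(SZ, SZ), add(SSZ, Z)))
  step 3: S(add(add(add(SSSZ, SSZ), mul(Z, SZ)), mul(add(SZ, SZ), add(SSZ, Z))))
  step 4: S(add(add(S(add(SSZ, SSZ)), mul(Z, SZ)), mul(add(SZ, SZ), add(SSZ, Z))))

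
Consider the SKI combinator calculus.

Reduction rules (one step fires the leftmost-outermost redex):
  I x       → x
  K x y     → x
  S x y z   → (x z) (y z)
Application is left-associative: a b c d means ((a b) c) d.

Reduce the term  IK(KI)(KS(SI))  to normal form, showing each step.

  start: IK(KI)(KS(SI))
  step 1: K(KI)(KS(SI))
  step 2: KI

Answer: normal form = KI  (in 2 steps)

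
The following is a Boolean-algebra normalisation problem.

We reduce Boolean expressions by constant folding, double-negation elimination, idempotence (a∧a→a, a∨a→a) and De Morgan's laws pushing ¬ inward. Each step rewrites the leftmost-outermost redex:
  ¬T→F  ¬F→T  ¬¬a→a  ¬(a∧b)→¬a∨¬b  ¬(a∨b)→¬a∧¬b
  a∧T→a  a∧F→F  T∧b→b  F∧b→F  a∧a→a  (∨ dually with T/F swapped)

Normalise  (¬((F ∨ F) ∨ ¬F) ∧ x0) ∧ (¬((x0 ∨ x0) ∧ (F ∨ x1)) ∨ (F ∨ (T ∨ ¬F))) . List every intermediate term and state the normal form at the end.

  start: (¬((F ∨ F) ∨ ¬F) ∧ x0) ∧ (¬((x0 ∨ x0) ∧ (F ∨ x1)) ∨ (F ∨ (T ∨ ¬F)))
  →1  ((¬(F ∨ F) ∧ ¬¬F) ∧ x0) ∧ (¬((x0 ∨ x0) ∧ (F ∨ x1)) ∨ (F ∨ (T ∨ ¬F)))
  →2  (((¬F ∧ ¬F) ∧ ¬¬F) ∧ x0) ∧ (¬((x0 ∨ x0) ∧ (F ∨ x1)) ∨ (F ∨ (T ∨ ¬F)))
  →3  ((¬F ∧ ¬¬F) ∧ x0) ∧ (¬((x0 ∨ x0) ∧ (F ∨ x1)) ∨ (F ∨ (T ∨ ¬F)))
  →4  ((T ∧ ¬¬F) ∧ x0) ∧ (¬((x0 ∨ x0) ∧ (F ∨ x1)) ∨ (F ∨ (T ∨ ¬F)))
  →5  (¬¬F ∧ x0) ∧ (¬((x0 ∨ x0) ∧ (F ∨ x1)) ∨ (F ∨ (T ∨ ¬F)))
  →6  (F ∧ x0) ∧ (¬((x0 ∨ x0) ∧ (F ∨ x1)) ∨ (F ∨ (T ∨ ¬F)))
  →7  F ∧ (¬((x0 ∨ x0) ∧ (F ∨ x1)) ∨ (F ∨ (T ∨ ¬F)))
  →8  F

Answer: normal form = F  (in 8 steps)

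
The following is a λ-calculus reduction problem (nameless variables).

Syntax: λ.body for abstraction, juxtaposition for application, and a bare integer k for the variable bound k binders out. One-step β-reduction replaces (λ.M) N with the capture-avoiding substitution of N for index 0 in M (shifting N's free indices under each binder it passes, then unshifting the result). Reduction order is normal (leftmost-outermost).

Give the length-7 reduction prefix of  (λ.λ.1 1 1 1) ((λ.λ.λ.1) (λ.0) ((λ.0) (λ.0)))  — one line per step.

  start: (λ.λ.1 1 1 1) ((λ.λ.λ.1) (λ.0) ((λ.0) (λ.0)))
  [1] λ.(λ.λ.λ.1) (λ.0) ((λ.0) (λ.0)) ((λ.λ.λ.1) (λ.0) ((λ.0) (λ.0))) ((λ.λ.λ.1) (λ.0) ((λ.0) (λ.0))) ((λ.λ.λ.1) (λ.0) ((λ.0) (λ.0)))
  [2] λ.(λ.λ.1) ((λ.0) (λ.0)) ((λ.λ.λ.1) (λ.0) ((λ.0) (λ.0))) ((λ.λ.λ.1) (λ.0) ((λ.0) (λ.0))) ((λ.λ.λ.1) (λ.0) ((λ.0) (λ.0)))
  [3] λ.(λ.(λ.0) (λ.0)) ((λ.λ.λ.1) (λ.0) ((λ.0) (λ.0))) ((λ.λ.λ.1) (λ.0) ((λ.0) (λ.0))) ((λ.λ.λ.1) (λ.0) ((λ.0) (λ.0)))
  [4] λ.(λ.0) (λ.0) ((λ.λ.λ.1) (λ.0) ((λ.0) (λ.0))) ((λ.λ.λ.1) (λ.0) ((λ.0) (λ.0)))
  [5] λ.(λ.0) ((λ.λ.λ.1) (λ.0) ((λ.0) (λ.0))) ((λ.λ.λ.1) (λ.0) ((λ.0) (λ.0)))
  [6] λ.(λ.λ.λ.1) (λ.0) ((λ.0) (λ.0)) ((λ.λ.λ.1) (λ.0) ((λ.0) (λ.0)))
  [7] λ.(λ.λ.1) ((λ.0) (λ.0)) ((λ.λ.λ.1) (λ.0) ((λ.0) (λ.0)))

Answer: after 7 steps: λ.(λ.λ.1) ((λ.0) (λ.0)) ((λ.λ.λ.1) (λ.0) ((λ.0) (λ.0)))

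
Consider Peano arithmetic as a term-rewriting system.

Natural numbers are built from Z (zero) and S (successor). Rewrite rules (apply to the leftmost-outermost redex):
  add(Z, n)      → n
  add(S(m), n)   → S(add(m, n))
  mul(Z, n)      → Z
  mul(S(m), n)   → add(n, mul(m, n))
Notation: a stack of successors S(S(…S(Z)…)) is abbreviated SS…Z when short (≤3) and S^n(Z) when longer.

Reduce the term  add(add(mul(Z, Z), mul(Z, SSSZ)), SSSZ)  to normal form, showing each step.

  start: add(add(mul(Z, Z), mul(Z, SSSZ)), SSSZ)
  →1  add(add(Z, mul(Z, SSSZ)), SSSZ)
  →2  add(mul(Z, SSSZ), SSSZ)
  →3  add(Z, SSSZ)
  →4  SSSZ

Answer: normal form = SSSZ  (in 4 steps)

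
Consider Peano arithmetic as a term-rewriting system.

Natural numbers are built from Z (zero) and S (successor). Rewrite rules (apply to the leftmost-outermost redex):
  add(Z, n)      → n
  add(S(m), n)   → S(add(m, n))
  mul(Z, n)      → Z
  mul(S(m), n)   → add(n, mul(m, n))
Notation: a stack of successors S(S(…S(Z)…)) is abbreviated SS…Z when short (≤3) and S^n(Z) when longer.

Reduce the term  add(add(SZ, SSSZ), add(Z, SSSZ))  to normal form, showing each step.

  start: add(add(SZ, SSSZ), add(Z, SSSZ))
  [1] add(S(add(Z, SSSZ)), add(Z, SSSZ))
  [2] S(add(add(Z, SSSZ), add(Z, SSSZ)))
  [3] S(add(SSSZ, add(Z, SSSZ)))
  [4] S(S(add(SSZ, add(Z, SSSZ))))
  [5] S(S(S(add(SZ, add(Z, SSSZ)))))
  [6] S(S(S(S(add(Z, add(Z, SSSZ))))))
  [7] S(S(S(S(add(Z, SSSZ)))))
  [8] S^7(Z)

Answer: normal form = S^7(Z)  (in 8 steps)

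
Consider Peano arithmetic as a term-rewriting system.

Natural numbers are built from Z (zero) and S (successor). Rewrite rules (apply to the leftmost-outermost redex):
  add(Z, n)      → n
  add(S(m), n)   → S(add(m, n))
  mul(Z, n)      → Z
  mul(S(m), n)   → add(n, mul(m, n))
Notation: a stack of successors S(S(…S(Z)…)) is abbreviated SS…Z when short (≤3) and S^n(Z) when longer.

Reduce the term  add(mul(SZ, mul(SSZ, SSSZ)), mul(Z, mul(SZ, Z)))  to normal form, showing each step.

  start: add(mul(SZ, mul(SSZ, SSSZ)), mul(Z, mul(SZ, Z)))
  →1  add(add(mul(SSZ, SSSZ), mul(Z, mul(SSZ, SSSZ))), mul(Z, mul(SZ, Z)))
  →2  add(add(add(SSSZ, mul(SZ, SSSZ)), mul(Z, mul(SSZ, SSSZ))), mul(Z, mul(SZ, Z)))
  →3  add(add(S(add(SSZ, mul(SZ, SSSZ))), mul(Z, mul(SSZ, SSSZ))), mul(Z, mul(SZ, Z)))
  →4  add(S(add(add(SSZ, mul(SZ, SSSZ)), mul(Z, mul(SSZ, SSSZ)))), mul(Z, mul(SZ, Z)))
  →5  S(add(add(add(SSZ, mul(SZ, SSSZ)), mul(Z, mul(SSZ, SSSZ))), mul(Z, mul(SZ, Z))))
  →6  S(add(add(S(add(SZ, mul(SZ, SSSZ))), mul(Z, mul(SSZ, SSSZ))), mul(Z, mul(SZ, Z))))
  →7  S(add(S(add(add(SZ, mul(SZ, SSSZ)), mul(Z, mul(SSZ, SSSZ)))), mul(Z, mul(SZ, Z))))
  →8  S(S(add(add(add(SZ, mul(SZ, SSSZ)), mul(Z, mul(SSZ, SSSZ))), mul(Z, mul(SZ, Z)))))
  →9  S(S(add(add(S(add(Z, mul(SZ, SSSZ))), mul(Z, mul(SSZ, SSSZ))), mul(Z, mul(SZ, Z)))))
  →10  S(S(add(S(add(add(Z, mul(SZ, SSSZ)), mul(Z, mul(SSZ, SSSZ)))), mul(Z, mul(SZ, Z)))))
  →11  S(S(S(add(add(add(Z, mul(SZ, SSSZ)), mul(Z, mul(SSZ, SSSZ))), mul(Z, mul(SZ, Z))))))
  →12  S(S(S(add(add(mul(SZ, SSSZ), mul(Z, mul(SSZ, SSSZ))), mul(Z, mul(SZ, Z))))))
  →13  S(S(S(add(add(add(SSSZ, mul(Z, SSSZ)), mul(Z, mul(SSZ, SSSZ))), mul(Z, mul(SZ, Z))))))
  →14  S(S(S(add(add(S(add(SSZ, mul(Z, SSSZ))), mul(Z, mul(SSZ, SSSZ))), mul(Z, mul(SZ, Z))))))
  →15  S(S(S(add(S(add(add(SSZ, mul(Z, SSSZ)), mul(Z, mul(SSZ, SSSZ)))), mul(Z, mul(SZ, Z))))))
  →16  S(S(S(S(add(add(add(SSZ, mul(Z, SSSZ)), mul(Z, mul(SSZ, SSSZ))), mul(Z, mul(SZ, Z)))))))
  →17  S(S(S(S(add(add(S(add(SZ, mul(Z, SSSZ))), mul(Z, mul(SSZ, SSSZ))), mul(Z, mul(SZ, Z)))))))
  →18  S(S(S(S(add(S(add(add(SZ, mul(Z, SSSZ)), mul(Z, mul(SSZ, SSSZ)))), mul(Z, mul(SZ, Z)))))))
  →19  S(S(S(S(S(add(add(add(SZ, mul(Z, SSSZ)), mul(Z, mul(SSZ, SSSZ))), mul(Z, mul(SZ, Z))))))))
  →20  S(S(S(S(S(add(add(S(add(Z, mul(Z, SSSZ))), mul(Z, mul(SSZ, SSSZ))), mul(Z, mul(SZ, Z))))))))
  →21  S(S(S(S(S(add(S(add(add(Z, mul(Z, SSSZ)), mul(Z, mul(SSZ, SSSZ)))), mul(Z, mul(SZ, Z))))))))
  →22  S(S(S(S(S(S(add(add(add(Z, mul(Z, SSSZ)), mul(Z, mul(SSZ, SSSZ))), mul(Z, mul(SZ, Z)))))))))
  →23  S(S(S(S(S(S(add(add(mul(Z, SSSZ), mul(Z, mul(SSZ, SSSZ))), mul(Z, mul(SZ, Z)))))))))
  →24  S(S(S(S(S(S(add(add(Z, mul(Z, mul(SSZ, SSSZ))), mul(Z, mul(SZ, Z)))))))))
  →25  S(S(S(S(S(S(add(mul(Z, mul(SSZ, SSSZ)), mul(Z, mul(SZ, Z)))))))))
  →26  S(S(S(S(S(S(add(Z, mul(Z, mul(SZ, Z)))))))))
  →27  S(S(S(S(S(S(mul(Z, mul(SZ, Z))))))))
  →28  S^6(Z)

Answer: normal form = S^6(Z)  (in 28 steps)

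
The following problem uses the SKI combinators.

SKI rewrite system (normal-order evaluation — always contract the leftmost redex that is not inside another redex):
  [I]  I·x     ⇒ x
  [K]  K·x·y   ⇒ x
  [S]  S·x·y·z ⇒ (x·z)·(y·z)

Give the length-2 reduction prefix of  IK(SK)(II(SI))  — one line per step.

Answer: after 2 steps: SK

Derivation:
  start: IK(SK)(II(SI))
  [1] K(SK)(II(SI))
  [2] SK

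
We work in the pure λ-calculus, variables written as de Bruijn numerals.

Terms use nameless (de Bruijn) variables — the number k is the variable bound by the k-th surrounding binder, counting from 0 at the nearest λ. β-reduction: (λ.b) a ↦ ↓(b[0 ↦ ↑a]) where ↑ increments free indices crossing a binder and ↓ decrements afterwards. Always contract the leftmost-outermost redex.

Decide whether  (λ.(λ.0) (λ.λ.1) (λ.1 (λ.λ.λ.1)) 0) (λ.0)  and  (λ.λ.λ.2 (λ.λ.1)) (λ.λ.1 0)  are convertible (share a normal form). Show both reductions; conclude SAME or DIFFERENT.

Term A:
  start: (λ.(λ.0) (λ.λ.1) (λ.1 (λ.λ.λ.1)) 0) (λ.0)
  step 1: (λ.0) (λ.λ.1) (λ.(λ.0) (λ.λ.λ.1)) (λ.0)
  step 2: (λ.λ.1) (λ.(λ.0) (λ.λ.λ.1)) (λ.0)
  step 3: (λ.λ.(λ.0) (λ.λ.λ.1)) (λ.0)
  step 4: λ.(λ.0) (λ.λ.λ.1)
  step 5: λ.λ.λ.λ.1

Term B:
  start: (λ.λ.λ.2 (λ.λ.1)) (λ.λ.1 0)
  step 1: λ.λ.(λ.λ.1 0) (λ.λ.1)
  step 2: λ.λ.λ.(λ.λ.1) 0
  step 3: λ.λ.λ.λ.1

Answer: SAME — A ⇓ λ.λ.λ.λ.1, B ⇓ λ.λ.λ.λ.1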